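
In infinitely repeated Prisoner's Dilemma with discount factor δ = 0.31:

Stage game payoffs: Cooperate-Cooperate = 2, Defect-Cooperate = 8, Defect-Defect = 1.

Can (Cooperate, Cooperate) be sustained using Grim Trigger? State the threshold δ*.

δ* = 0.8571; since δ = 0.31 < 0.8571, cooperation cannot be sustained

Work:
For Grim Trigger:
Cooperate forever: 2/(1-δ)
Defect then punished: 8 + 1·δ/(1-δ)
Need: 2/(1-δ) ≥ 8 + 1·δ/(1-δ)
Solving: δ ≥ (T-R)/(T-P) = (8-2)/(8-1) = 0.8571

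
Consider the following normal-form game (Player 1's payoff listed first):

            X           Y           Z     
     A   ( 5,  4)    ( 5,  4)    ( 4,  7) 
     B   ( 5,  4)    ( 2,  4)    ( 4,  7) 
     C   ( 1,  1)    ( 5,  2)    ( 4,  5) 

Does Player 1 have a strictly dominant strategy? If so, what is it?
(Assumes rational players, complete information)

No strictly dominant strategy exists for Player 1

Work:
A strategy strictly dominates another if it gives a strictly higher payoff against every opponent action. Compare each pair of P1's strategies column-by-column:
  A vs B: [5 vs 5, 5 vs 2, 4 vs 4] → A does not strictly dominate B (column X: 5 ≤ 5)
  A vs C: [5 vs 1, 5 vs 5, 4 vs 4] → A does not strictly dominate C (column Y: 5 ≤ 5)
  B vs A: [5 vs 5, 2 vs 5, 4 vs 4] → B does not strictly dominate A (column X: 5 ≤ 5)
  B vs C: [5 vs 1, 2 vs 5, 4 vs 4] → B does not strictly dominate C (column Y: 2 ≤ 5)
  C vs A: [1 vs 5, 5 vs 5, 4 vs 4] → C does not strictly dominate A (column X: 1 ≤ 5)
  C vs B: [1 vs 5, 5 vs 2, 4 vs 4] → C does not strictly dominate B (column X: 1 ≤ 5)
No single strategy strictly dominates all others → no strictly dominant strategy.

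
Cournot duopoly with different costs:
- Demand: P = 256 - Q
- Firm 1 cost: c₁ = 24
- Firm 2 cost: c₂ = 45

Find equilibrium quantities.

q₁* = 84.33, q₂* = 63.33

Work:
Reaction: q₁ = (256 - 24 - q₂)/2
Reaction: q₂ = (256 - 45 - q₁)/2
Solve simultaneously:
q₁* = (256 - 2×24 + 45)/3 = 84.33
q₂* = (256 - 2×45 + 24)/3 = 63.33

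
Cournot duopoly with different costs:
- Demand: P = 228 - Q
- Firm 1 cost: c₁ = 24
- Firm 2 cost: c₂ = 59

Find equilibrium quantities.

q₁* = 79.67, q₂* = 44.67

Work:
Reaction: q₁ = (228 - 24 - q₂)/2
Reaction: q₂ = (228 - 59 - q₁)/2
Solve simultaneously:
q₁* = (228 - 2×24 + 59)/3 = 79.67
q₂* = (228 - 2×59 + 24)/3 = 44.67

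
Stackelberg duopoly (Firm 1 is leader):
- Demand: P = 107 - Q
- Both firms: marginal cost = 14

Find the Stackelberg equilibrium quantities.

q₁* (leader) = 46.5, q₂* (follower) = 23.25

Work:
Follower's reaction: q₂ = (a - c - q₁)/2
Leader substitutes: π₁ = q₁·(a - q₁ - (a-c-q₁)/2 - c)
FOC: q₁* = (107 - 14)/2 = 46.50
Then: q₂* = (107 - 14 - 46.5)/2 = 23.25
Leader has first-mover advantage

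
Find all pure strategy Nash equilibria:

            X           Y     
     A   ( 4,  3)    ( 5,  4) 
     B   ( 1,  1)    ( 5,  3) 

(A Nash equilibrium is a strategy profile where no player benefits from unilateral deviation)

Nash equilibrium: (A, Y), (B, Y)

Work:
Best responses:
  P1 vs X: payoffs [4, 1] → best response A (payoff 4)
  P1 vs Y: payoffs [5, 5] → best response A/B (payoff 5)
  P2 vs A: payoffs [3, 4] → best response Y (payoff 4)
  P2 vs B: payoffs [1, 3] → best response Y (payoff 3)
Mutual best responses: (A,Y), (B,Y) → Nash equilibria.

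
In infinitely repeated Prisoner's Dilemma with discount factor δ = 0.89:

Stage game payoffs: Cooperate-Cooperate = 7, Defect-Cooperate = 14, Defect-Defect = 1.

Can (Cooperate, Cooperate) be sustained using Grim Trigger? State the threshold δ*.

δ* = 0.5385; since δ = 0.89 ≥ 0.5385, cooperation can be sustained

Work:
For Grim Trigger:
Cooperate forever: 7/(1-δ)
Defect then punished: 14 + 1·δ/(1-δ)
Need: 7/(1-δ) ≥ 14 + 1·δ/(1-δ)
Solving: δ ≥ (T-R)/(T-P) = (14-7)/(14-1) = 0.5385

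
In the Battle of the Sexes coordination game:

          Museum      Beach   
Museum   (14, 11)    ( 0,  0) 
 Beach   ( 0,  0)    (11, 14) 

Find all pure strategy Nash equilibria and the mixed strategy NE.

Pure NE: (Museum, Museum) and (Beach, Beach); Mixed NE: p = 0.56, q = 0.44

Work:
Check pure NE:
(Museum, Museum): (14, 11) - no unilateral deviation beneficial
(Beach, Beach): (11, 14) - no unilateral deviation beneficial
Mixed NE: P1 plays Museum with p = 0.56, P2 plays Museum with q = 0.44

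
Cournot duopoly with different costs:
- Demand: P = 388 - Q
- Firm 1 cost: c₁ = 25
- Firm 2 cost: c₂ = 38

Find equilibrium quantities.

q₁* = 125.33, q₂* = 112.33

Work:
Reaction: q₁ = (388 - 25 - q₂)/2
Reaction: q₂ = (388 - 38 - q₁)/2
Solve simultaneously:
q₁* = (388 - 2×25 + 38)/3 = 125.33
q₂* = (388 - 2×38 + 25)/3 = 112.33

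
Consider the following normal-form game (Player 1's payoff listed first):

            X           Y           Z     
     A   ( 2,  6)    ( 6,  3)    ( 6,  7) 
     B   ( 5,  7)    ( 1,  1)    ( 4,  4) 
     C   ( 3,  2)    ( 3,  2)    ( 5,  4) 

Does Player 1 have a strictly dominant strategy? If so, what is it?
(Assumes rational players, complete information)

No strictly dominant strategy exists for Player 1

Work:
A strategy strictly dominates another if it gives a strictly higher payoff against every opponent action. Compare each pair of P1's strategies column-by-column:
  A vs B: [2 vs 5, 6 vs 1, 6 vs 4] → A does not strictly dominate B (column X: 2 ≤ 5)
  A vs C: [2 vs 3, 6 vs 3, 6 vs 5] → A does not strictly dominate C (column X: 2 ≤ 3)
  B vs A: [5 vs 2, 1 vs 6, 4 vs 6] → B does not strictly dominate A (column Y: 1 ≤ 6)
  B vs C: [5 vs 3, 1 vs 3, 4 vs 5] → B does not strictly dominate C (column Y: 1 ≤ 3)
  C vs A: [3 vs 2, 3 vs 6, 5 vs 6] → C does not strictly dominate A (column Y: 3 ≤ 6)
  C vs B: [3 vs 5, 3 vs 1, 5 vs 4] → C does not strictly dominate B (column X: 3 ≤ 5)
No single strategy strictly dominates all others → no strictly dominant strategy.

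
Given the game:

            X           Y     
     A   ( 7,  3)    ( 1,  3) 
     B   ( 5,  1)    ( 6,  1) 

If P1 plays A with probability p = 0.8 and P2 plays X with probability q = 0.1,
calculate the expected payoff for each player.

E[P1] = 2.46, E[P2] = 2.6

Work:
E[P1] = p·q·π₁(A,X) + p·(1-q)·π₁(A,Y) + (1-p)·q·π₁(B,X) + (1-p)·(1-q)·π₁(B,Y)
= 0.8·0.1·7 + 0.8·0.9·1 + 0.2·0.1·5 + 0.2·0.9·6
= 2.46

E[P2] = 2.6 (similar calculation)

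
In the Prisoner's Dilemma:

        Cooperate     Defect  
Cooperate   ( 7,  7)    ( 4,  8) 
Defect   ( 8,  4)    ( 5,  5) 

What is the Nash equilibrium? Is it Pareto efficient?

(Defect, Defect) is NE; not Pareto efficient

Work:
Defect dominates Cooperate for both players:
If P2 cooperates: Defect (8) > Cooperate (7)
If P2 defects: Defect (5) > Cooperate (4)
NE: (Defect, Defect) with payoff (5, 5)
But (Cooperate, Cooperate) = (7, 7) Pareto dominates (5, 5)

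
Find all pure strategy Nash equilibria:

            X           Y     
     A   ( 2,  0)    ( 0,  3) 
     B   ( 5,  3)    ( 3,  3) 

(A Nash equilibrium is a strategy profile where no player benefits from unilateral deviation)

Nash equilibrium: (B, X), (B, Y)

Work:
Best responses:
  P1 vs X: payoffs [2, 5] → best response B (payoff 5)
  P1 vs Y: payoffs [0, 3] → best response B (payoff 3)
  P2 vs A: payoffs [0, 3] → best response Y (payoff 3)
  P2 vs B: payoffs [3, 3] → best response X/Y (payoff 3)
Mutual best responses: (B,X), (B,Y) → Nash equilibria.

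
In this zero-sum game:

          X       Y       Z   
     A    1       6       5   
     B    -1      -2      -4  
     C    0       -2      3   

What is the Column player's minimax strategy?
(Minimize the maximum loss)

Column should play X, value = 1

Work:
Column player minimizes Row's maximum payoff:
Column X: max payoff to Row = 1
Column Y: max payoff to Row = 6
Column Z: max payoff to Row = 5
Minimum is 1, achieved by column X.
Minimax strategy: X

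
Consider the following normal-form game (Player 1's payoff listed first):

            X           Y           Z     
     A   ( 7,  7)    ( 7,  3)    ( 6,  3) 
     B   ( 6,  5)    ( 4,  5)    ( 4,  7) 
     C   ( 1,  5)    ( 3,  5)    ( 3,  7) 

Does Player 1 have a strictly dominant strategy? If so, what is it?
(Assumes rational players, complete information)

Yes, Player 1's strictly dominant strategy is A

Work:
A strategy strictly dominates another if it gives a strictly higher payoff against every opponent action. Compare each pair of P1's strategies column-by-column:
  A vs B: [7 vs 6, 7 vs 4, 6 vs 4] → A strictly dominates B
  A vs C: [7 vs 1, 7 vs 3, 6 vs 3] → A strictly dominates C
  B vs A: [6 vs 7, 4 vs 7, 4 vs 6] → B does not strictly dominate A (column X: 6 ≤ 7)
  B vs C: [6 vs 1, 4 vs 3, 4 vs 3] → B strictly dominates C
  C vs A: [1 vs 7, 3 vs 7, 3 vs 6] → C does not strictly dominate A (column X: 1 ≤ 7)
  C vs B: [1 vs 6, 3 vs 4, 3 vs 4] → C does not strictly dominate B (column X: 1 ≤ 6)
A strictly dominates every other strategy → strictly dominant.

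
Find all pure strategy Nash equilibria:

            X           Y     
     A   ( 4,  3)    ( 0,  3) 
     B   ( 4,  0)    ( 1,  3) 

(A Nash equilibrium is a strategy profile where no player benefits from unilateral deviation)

Nash equilibrium: (A, X), (B, Y)

Work:
Best responses:
  P1 vs X: payoffs [4, 4] → best response A/B (payoff 4)
  P1 vs Y: payoffs [0, 1] → best response B (payoff 1)
  P2 vs A: payoffs [3, 3] → best response X/Y (payoff 3)
  P2 vs B: payoffs [0, 3] → best response Y (payoff 3)
Mutual best responses: (A,X), (B,Y) → Nash equilibria.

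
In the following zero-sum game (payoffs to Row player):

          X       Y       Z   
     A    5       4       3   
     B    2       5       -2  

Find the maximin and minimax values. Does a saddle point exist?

Maximin = 3, Minimax = 3, Saddle: True

Work:
Row minimums: [3, -2] → maximin = 3
Column maximums: [5, 5, 3] → minimax = 3
Saddle point exists! Game value = 3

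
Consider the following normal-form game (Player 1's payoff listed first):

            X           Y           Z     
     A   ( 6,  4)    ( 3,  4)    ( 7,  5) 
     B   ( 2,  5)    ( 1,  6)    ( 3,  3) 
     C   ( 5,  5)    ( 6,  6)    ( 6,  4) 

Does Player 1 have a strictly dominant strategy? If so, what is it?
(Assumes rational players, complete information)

No strictly dominant strategy exists for Player 1

Work:
A strategy strictly dominates another if it gives a strictly higher payoff against every opponent action. Compare each pair of P1's strategies column-by-column:
  A vs B: [6 vs 2, 3 vs 1, 7 vs 3] → A strictly dominates B
  A vs C: [6 vs 5, 3 vs 6, 7 vs 6] → A does not strictly dominate C (column Y: 3 ≤ 6)
  B vs A: [2 vs 6, 1 vs 3, 3 vs 7] → B does not strictly dominate A (column X: 2 ≤ 6)
  B vs C: [2 vs 5, 1 vs 6, 3 vs 6] → B does not strictly dominate C (column X: 2 ≤ 5)
  C vs A: [5 vs 6, 6 vs 3, 6 vs 7] → C does not strictly dominate A (column X: 5 ≤ 6)
  C vs B: [5 vs 2, 6 vs 1, 6 vs 3] → C strictly dominates B
No single strategy strictly dominates all others → no strictly dominant strategy.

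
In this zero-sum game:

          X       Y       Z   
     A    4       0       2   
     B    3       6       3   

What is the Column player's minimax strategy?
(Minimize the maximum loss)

Column should play Z, value = 3

Work:
Column player minimizes Row's maximum payoff:
Column X: max payoff to Row = 4
Column Y: max payoff to Row = 6
Column Z: max payoff to Row = 3
Minimum is 3, achieved by column Z.
Minimax strategy: Z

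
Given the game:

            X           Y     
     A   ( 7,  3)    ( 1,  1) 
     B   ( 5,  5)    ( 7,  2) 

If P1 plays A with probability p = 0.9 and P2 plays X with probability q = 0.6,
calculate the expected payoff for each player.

E[P1] = 4.72, E[P2] = 2.36

Work:
E[P1] = p·q·π₁(A,X) + p·(1-q)·π₁(A,Y) + (1-p)·q·π₁(B,X) + (1-p)·(1-q)·π₁(B,Y)
= 0.9·0.6·7 + 0.9·0.4·1 + 0.1·0.6·5 + 0.1·0.4·7
= 4.72

E[P2] = 2.36 (similar calculation)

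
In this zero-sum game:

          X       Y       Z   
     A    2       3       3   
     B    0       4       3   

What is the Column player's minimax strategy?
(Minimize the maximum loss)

Column should play X, value = 2

Work:
Column player minimizes Row's maximum payoff:
Column X: max payoff to Row = 2
Column Y: max payoff to Row = 4
Column Z: max payoff to Row = 3
Minimum is 2, achieved by column X.
Minimax strategy: X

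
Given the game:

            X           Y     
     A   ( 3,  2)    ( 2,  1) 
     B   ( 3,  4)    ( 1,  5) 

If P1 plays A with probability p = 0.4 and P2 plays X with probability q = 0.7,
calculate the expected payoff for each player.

E[P1] = 2.52, E[P2] = 3.26

Work:
E[P1] = p·q·π₁(A,X) + p·(1-q)·π₁(A,Y) + (1-p)·q·π₁(B,X) + (1-p)·(1-q)·π₁(B,Y)
= 0.4·0.7·3 + 0.4·0.3·2 + 0.6·0.7·3 + 0.6·0.3·1
= 2.52

E[P2] = 3.26 (similar calculation)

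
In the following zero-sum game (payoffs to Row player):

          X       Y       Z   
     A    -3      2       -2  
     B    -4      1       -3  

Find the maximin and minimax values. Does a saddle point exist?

Maximin = -3, Minimax = -3, Saddle: True

Work:
Row minimums: [-3, -4] → maximin = -3
Column maximums: [-3, 2, -2] → minimax = -3
Saddle point exists! Game value = -3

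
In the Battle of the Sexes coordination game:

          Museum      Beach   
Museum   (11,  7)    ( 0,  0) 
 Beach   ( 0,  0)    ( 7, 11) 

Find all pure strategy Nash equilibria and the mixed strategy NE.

Pure NE: (Museum, Museum) and (Beach, Beach); Mixed NE: p = 0.6111, q = 0.3889

Work:
Check pure NE:
(Museum, Museum): (11, 7) - no unilateral deviation beneficial
(Beach, Beach): (7, 11) - no unilateral deviation beneficial
Mixed NE: P1 plays Museum with p = 0.6111, P2 plays Museum with q = 0.3889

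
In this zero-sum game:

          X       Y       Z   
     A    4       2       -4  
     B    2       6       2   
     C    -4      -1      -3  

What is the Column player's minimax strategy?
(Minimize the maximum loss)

Column should play Z, value = 2

Work:
Column player minimizes Row's maximum payoff:
Column X: max payoff to Row = 4
Column Y: max payoff to Row = 6
Column Z: max payoff to Row = 2
Minimum is 2, achieved by column Z.
Minimax strategy: Z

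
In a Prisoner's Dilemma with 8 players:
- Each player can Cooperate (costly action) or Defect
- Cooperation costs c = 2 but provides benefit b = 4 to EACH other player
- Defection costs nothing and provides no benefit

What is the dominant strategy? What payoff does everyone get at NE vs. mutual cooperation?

Dominant: Defect; NE payoff = 0; Coop payoff = 26

Work:
Defect dominates (saves cost c = 2, benefit to others is external)
NE: All defect → everyone gets 0
If all cooperate: each receives (7)×4 - 2 = 26
Social dilemma: 26 > 0 but NE gives 0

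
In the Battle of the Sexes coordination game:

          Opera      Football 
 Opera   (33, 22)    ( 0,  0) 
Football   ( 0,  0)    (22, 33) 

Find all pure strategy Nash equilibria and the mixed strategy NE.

Pure NE: (Opera, Opera) and (Football, Football); Mixed NE: p = 0.6, q = 0.4

Work:
Check pure NE:
(Opera, Opera): (33, 22) - no unilateral deviation beneficial
(Football, Football): (22, 33) - no unilateral deviation beneficial
Mixed NE: P1 plays Opera with p = 0.6, P2 plays Opera with q = 0.4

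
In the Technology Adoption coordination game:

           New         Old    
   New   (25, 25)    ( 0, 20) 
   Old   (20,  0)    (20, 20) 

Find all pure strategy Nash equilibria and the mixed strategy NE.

Pure NE: (New, New) and (Old, Old); Mixed NE: p = 0.8, q = 0.8

Work:
Check pure NE:
(New, New): (25, 25) - no unilateral deviation beneficial
(Old, Old): (20, 20) - no unilateral deviation beneficial
Mixed NE: P1 plays New with p = 0.8, P2 plays New with q = 0.8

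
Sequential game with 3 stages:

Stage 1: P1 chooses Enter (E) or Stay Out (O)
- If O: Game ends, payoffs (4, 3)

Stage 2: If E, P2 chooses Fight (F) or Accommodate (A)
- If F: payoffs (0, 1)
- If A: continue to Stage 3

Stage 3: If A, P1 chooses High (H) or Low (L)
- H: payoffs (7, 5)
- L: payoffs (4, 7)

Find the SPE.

SPE: (E, A, H); Outcome (7, 5)

Work:
Stage 3: P1 chooses H (7 vs 4)
Stage 2: P2: F->1, A->5 (anticipating H). Choose A
Stage 1: P1: O->4, E->7 (anticipating A, H). Choose E
SPE path: E -> A -> H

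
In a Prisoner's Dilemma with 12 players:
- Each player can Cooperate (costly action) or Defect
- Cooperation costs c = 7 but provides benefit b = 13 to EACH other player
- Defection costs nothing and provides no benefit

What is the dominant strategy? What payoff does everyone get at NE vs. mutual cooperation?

Dominant: Defect; NE payoff = 0; Coop payoff = 136

Work:
Defect dominates (saves cost c = 7, benefit to others is external)
NE: All defect → everyone gets 0
If all cooperate: each receives (11)×13 - 7 = 136
Social dilemma: 136 > 0 but NE gives 0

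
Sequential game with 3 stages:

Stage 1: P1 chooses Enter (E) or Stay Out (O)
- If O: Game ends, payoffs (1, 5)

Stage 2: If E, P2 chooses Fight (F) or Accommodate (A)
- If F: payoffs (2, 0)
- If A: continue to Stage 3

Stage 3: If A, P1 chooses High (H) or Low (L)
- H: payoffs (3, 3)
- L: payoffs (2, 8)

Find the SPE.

SPE: (E, A, H); Outcome (3, 3)

Work:
Stage 3: P1 chooses H (3 vs 2)
Stage 2: P2: F->0, A->3 (anticipating H). Choose A
Stage 1: P1: O->1, E->3 (anticipating A, H). Choose E
SPE path: E -> A -> H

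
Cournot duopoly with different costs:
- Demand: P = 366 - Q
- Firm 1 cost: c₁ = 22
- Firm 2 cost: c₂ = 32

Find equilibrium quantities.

q₁* = 118.0, q₂* = 108.0

Work:
Reaction: q₁ = (366 - 22 - q₂)/2
Reaction: q₂ = (366 - 32 - q₁)/2
Solve simultaneously:
q₁* = (366 - 2×22 + 32)/3 = 118.0
q₂* = (366 - 2×32 + 22)/3 = 108.0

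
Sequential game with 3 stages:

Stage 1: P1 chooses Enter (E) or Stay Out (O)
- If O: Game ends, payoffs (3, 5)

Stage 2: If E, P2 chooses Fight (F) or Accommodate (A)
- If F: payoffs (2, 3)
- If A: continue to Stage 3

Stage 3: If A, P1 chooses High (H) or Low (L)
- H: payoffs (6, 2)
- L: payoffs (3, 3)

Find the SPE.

SPE: (O, F, H); Outcome (3, 5)

Work:
Stage 3: P1 chooses H (6 vs 3)
Stage 2: P2: F->3, A->2 (anticipating H). Choose F
Stage 1: P1: O->3, E->2 (anticipating F, H). Choose O
SPE path: O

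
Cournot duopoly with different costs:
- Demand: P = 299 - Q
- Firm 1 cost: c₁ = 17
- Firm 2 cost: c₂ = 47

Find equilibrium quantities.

q₁* = 104.0, q₂* = 74.0

Work:
Reaction: q₁ = (299 - 17 - q₂)/2
Reaction: q₂ = (299 - 47 - q₁)/2
Solve simultaneously:
q₁* = (299 - 2×17 + 47)/3 = 104.0
q₂* = (299 - 2×47 + 17)/3 = 74.0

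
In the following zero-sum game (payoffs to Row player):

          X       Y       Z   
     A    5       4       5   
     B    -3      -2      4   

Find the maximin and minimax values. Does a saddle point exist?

Maximin = 4, Minimax = 4, Saddle: True

Work:
Row minimums: [4, -3] → maximin = 4
Column maximums: [5, 4, 5] → minimax = 4
Saddle point exists! Game value = 4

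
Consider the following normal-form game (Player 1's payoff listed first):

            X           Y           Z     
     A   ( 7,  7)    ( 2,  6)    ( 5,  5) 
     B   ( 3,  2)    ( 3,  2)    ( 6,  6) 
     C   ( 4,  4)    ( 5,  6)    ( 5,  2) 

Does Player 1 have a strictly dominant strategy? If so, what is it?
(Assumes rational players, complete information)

No strictly dominant strategy exists for Player 1

Work:
A strategy strictly dominates another if it gives a strictly higher payoff against every opponent action. Compare each pair of P1's strategies column-by-column:
  A vs B: [7 vs 3, 2 vs 3, 5 vs 6] → A does not strictly dominate B (column Y: 2 ≤ 3)
  A vs C: [7 vs 4, 2 vs 5, 5 vs 5] → A does not strictly dominate C (column Y: 2 ≤ 5)
  B vs A: [3 vs 7, 3 vs 2, 6 vs 5] → B does not strictly dominate A (column X: 3 ≤ 7)
  B vs C: [3 vs 4, 3 vs 5, 6 vs 5] → B does not strictly dominate C (column X: 3 ≤ 4)
  C vs A: [4 vs 7, 5 vs 2, 5 vs 5] → C does not strictly dominate A (column X: 4 ≤ 7)
  C vs B: [4 vs 3, 5 vs 3, 5 vs 6] → C does not strictly dominate B (column Z: 5 ≤ 6)
No single strategy strictly dominates all others → no strictly dominant strategy.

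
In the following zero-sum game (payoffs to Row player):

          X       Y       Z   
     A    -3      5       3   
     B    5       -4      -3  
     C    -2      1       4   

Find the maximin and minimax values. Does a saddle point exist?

Maximin = -2, Minimax = 4, Saddle: False

Work:
Row minimums: [-3, -4, -2] → maximin = -2
Column maximums: [5, 5, 4] → minimax = 4
No saddle point (maximin ≠ minimax). Mixed strategy needed.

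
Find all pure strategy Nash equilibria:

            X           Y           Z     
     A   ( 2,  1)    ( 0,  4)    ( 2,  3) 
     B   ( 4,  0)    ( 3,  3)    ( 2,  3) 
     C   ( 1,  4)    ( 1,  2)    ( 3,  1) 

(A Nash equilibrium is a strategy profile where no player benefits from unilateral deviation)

Nash equilibrium: (B, Y)

Work:
Best responses:
  P1 vs X: payoffs [2, 4, 1] → best response B (payoff 4)
  P1 vs Y: payoffs [0, 3, 1] → best response B (payoff 3)
  P1 vs Z: payoffs [2, 2, 3] → best response C (payoff 3)
  P2 vs A: payoffs [1, 4, 3] → best response Y (payoff 4)
  P2 vs B: payoffs [0, 3, 3] → best response Y/Z (payoff 3)
  P2 vs C: payoffs [4, 2, 1] → best response X (payoff 4)
Mutual best responses: (B,Y) → Nash equilibria.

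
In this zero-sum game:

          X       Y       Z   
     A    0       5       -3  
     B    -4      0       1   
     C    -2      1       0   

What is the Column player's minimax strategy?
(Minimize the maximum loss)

Column should play X, value = 0

Work:
Column player minimizes Row's maximum payoff:
Column X: max payoff to Row = 0
Column Y: max payoff to Row = 5
Column Z: max payoff to Row = 1
Minimum is 0, achieved by column X.
Minimax strategy: X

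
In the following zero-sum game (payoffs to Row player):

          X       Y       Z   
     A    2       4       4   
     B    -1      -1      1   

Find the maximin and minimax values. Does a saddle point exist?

Maximin = 2, Minimax = 2, Saddle: True

Work:
Row minimums: [2, -1] → maximin = 2
Column maximums: [2, 4, 4] → minimax = 2
Saddle point exists! Game value = 2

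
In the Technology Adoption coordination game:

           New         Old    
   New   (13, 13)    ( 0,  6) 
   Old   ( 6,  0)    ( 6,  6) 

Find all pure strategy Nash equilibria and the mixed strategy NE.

Pure NE: (New, New) and (Old, Old); Mixed NE: p = 0.4615, q = 0.4615

Work:
Check pure NE:
(New, New): (13, 13) - no unilateral deviation beneficial
(Old, Old): (6, 6) - no unilateral deviation beneficial
Mixed NE: P1 plays New with p = 0.4615, P2 plays New with q = 0.4615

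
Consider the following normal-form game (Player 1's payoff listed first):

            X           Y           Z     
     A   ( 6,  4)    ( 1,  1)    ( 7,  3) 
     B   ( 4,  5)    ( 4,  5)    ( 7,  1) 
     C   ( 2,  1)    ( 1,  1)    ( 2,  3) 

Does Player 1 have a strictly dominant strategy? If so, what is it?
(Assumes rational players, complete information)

No strictly dominant strategy exists for Player 1

Work:
A strategy strictly dominates another if it gives a strictly higher payoff against every opponent action. Compare each pair of P1's strategies column-by-column:
  A vs B: [6 vs 4, 1 vs 4, 7 vs 7] → A does not strictly dominate B (column Y: 1 ≤ 4)
  A vs C: [6 vs 2, 1 vs 1, 7 vs 2] → A does not strictly dominate C (column Y: 1 ≤ 1)
  B vs A: [4 vs 6, 4 vs 1, 7 vs 7] → B does not strictly dominate A (column X: 4 ≤ 6)
  B vs C: [4 vs 2, 4 vs 1, 7 vs 2] → B strictly dominates C
  C vs A: [2 vs 6, 1 vs 1, 2 vs 7] → C does not strictly dominate A (column X: 2 ≤ 6)
  C vs B: [2 vs 4, 1 vs 4, 2 vs 7] → C does not strictly dominate B (column X: 2 ≤ 4)
No single strategy strictly dominates all others → no strictly dominant strategy.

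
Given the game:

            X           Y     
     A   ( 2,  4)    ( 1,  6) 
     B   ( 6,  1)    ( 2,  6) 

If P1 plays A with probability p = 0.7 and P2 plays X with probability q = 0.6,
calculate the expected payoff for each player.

E[P1] = 2.44, E[P2] = 4.26

Work:
E[P1] = p·q·π₁(A,X) + p·(1-q)·π₁(A,Y) + (1-p)·q·π₁(B,X) + (1-p)·(1-q)·π₁(B,Y)
= 0.7·0.6·2 + 0.7·0.4·1 + 0.3·0.6·6 + 0.3·0.4·2
= 2.44

E[P2] = 4.26 (similar calculation)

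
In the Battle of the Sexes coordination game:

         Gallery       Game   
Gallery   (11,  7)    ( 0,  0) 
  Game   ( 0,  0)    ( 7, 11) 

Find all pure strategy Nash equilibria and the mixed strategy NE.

Pure NE: (Gallery, Gallery) and (Game, Game); Mixed NE: p = 0.6111, q = 0.3889

Work:
Check pure NE:
(Gallery, Gallery): (11, 7) - no unilateral deviation beneficial
(Game, Game): (7, 11) - no unilateral deviation beneficial
Mixed NE: P1 plays Gallery with p = 0.6111, P2 plays Gallery with q = 0.3889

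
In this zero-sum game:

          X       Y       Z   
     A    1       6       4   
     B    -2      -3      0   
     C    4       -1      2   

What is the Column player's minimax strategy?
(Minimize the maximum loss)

Column should play X or Z (all achieve the minimum), value = 4

Work:
Column player minimizes Row's maximum payoff:
Column X: max payoff to Row = 4
Column Y: max payoff to Row = 6
Column Z: max payoff to Row = 4
Minimum is 4, achieved by columns X, Z (tied).
Each of X or Z is a minimax strategy.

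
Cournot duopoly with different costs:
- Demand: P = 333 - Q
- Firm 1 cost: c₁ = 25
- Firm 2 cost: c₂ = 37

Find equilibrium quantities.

q₁* = 106.67, q₂* = 94.67

Work:
Reaction: q₁ = (333 - 25 - q₂)/2
Reaction: q₂ = (333 - 37 - q₁)/2
Solve simultaneously:
q₁* = (333 - 2×25 + 37)/3 = 106.67
q₂* = (333 - 2×37 + 25)/3 = 94.67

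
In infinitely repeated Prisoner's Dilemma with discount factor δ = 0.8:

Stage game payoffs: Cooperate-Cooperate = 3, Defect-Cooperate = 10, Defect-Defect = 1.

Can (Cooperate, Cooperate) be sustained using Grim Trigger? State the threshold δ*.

δ* = 0.7778; since δ = 0.8 ≥ 0.7778, cooperation can be sustained

Work:
For Grim Trigger:
Cooperate forever: 3/(1-δ)
Defect then punished: 10 + 1·δ/(1-δ)
Need: 3/(1-δ) ≥ 10 + 1·δ/(1-δ)
Solving: δ ≥ (T-R)/(T-P) = (10-3)/(10-1) = 0.7778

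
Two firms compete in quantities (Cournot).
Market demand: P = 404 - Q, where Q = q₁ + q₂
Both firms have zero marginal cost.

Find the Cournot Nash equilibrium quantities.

q₁* = q₂* = 134.67; P* = 134.67

Work:
Profit: π_i = P·q_i = (a - q_i - q_j)·q_i
FOC: ∂π_i/∂q_i = a - 2q_i - q_j = 0
Reaction function: q_i = (404 - q_j)/2
Symmetry: q* = 404/3 = 134.67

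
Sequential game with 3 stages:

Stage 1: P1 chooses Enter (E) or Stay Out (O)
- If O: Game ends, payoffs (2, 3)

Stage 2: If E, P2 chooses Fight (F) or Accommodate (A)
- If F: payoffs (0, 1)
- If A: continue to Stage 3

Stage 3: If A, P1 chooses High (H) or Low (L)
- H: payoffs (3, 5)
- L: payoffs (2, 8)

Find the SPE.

SPE: (E, A, H); Outcome (3, 5)

Work:
Stage 3: P1 chooses H (3 vs 2)
Stage 2: P2: F->1, A->5 (anticipating H). Choose A
Stage 1: P1: O->2, E->3 (anticipating A, H). Choose E
SPE path: E -> A -> H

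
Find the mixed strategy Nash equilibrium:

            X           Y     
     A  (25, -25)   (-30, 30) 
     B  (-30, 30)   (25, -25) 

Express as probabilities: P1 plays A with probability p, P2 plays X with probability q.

p = 0.5, q = 0.5

Work:
Find probabilities that make opponent indifferent:
P2 chooses q to make P1 indifferent between A and B
P1 chooses p to make P2 indifferent between X and Y
Mixed NE: P1 plays (A: 0.5, B: 0.5), P2 plays (X: 0.5, Y: 0.5)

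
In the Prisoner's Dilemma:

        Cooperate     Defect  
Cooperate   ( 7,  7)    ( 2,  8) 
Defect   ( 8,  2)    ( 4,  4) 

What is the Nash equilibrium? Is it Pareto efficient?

(Defect, Defect) is NE; not Pareto efficient

Work:
Defect dominates Cooperate for both players:
If P2 cooperates: Defect (8) > Cooperate (7)
If P2 defects: Defect (4) > Cooperate (2)
NE: (Defect, Defect) with payoff (4, 4)
But (Cooperate, Cooperate) = (7, 7) Pareto dominates (4, 4)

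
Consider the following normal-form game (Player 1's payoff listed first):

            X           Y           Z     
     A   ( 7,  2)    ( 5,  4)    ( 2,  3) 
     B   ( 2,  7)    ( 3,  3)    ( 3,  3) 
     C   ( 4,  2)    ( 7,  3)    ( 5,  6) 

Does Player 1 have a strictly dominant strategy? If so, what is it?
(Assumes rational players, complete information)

No strictly dominant strategy exists for Player 1

Work:
A strategy strictly dominates another if it gives a strictly higher payoff against every opponent action. Compare each pair of P1's strategies column-by-column:
  A vs B: [7 vs 2, 5 vs 3, 2 vs 3] → A does not strictly dominate B (column Z: 2 ≤ 3)
  A vs C: [7 vs 4, 5 vs 7, 2 vs 5] → A does not strictly dominate C (column Y: 5 ≤ 7)
  B vs A: [2 vs 7, 3 vs 5, 3 vs 2] → B does not strictly dominate A (column X: 2 ≤ 7)
  B vs C: [2 vs 4, 3 vs 7, 3 vs 5] → B does not strictly dominate C (column X: 2 ≤ 4)
  C vs A: [4 vs 7, 7 vs 5, 5 vs 2] → C does not strictly dominate A (column X: 4 ≤ 7)
  C vs B: [4 vs 2, 7 vs 3, 5 vs 3] → C strictly dominates B
No single strategy strictly dominates all others → no strictly dominant strategy.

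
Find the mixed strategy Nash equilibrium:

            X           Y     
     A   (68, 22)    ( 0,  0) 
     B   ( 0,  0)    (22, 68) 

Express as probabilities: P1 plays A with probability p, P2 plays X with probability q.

p = 0.7556, q = 0.2444

Work:
Find probabilities that make opponent indifferent:
P2 chooses q to make P1 indifferent between A and B
P1 chooses p to make P2 indifferent between X and Y
Mixed NE: P1 plays (A: 0.7556, B: 0.2444), P2 plays (X: 0.2444, Y: 0.7556)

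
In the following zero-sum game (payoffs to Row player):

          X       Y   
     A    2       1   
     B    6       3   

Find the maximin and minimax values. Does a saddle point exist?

Maximin = 3, Minimax = 3, Saddle: True

Work:
Row minimums: [1, 3] → maximin = 3
Column maximums: [6, 3] → minimax = 3
Saddle point exists! Game value = 3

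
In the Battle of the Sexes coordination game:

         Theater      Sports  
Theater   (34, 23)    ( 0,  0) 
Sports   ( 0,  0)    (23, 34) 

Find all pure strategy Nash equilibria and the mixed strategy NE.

Pure NE: (Theater, Theater) and (Sports, Sports); Mixed NE: p = 0.5965, q = 0.4035

Work:
Check pure NE:
(Theater, Theater): (34, 23) - no unilateral deviation beneficial
(Sports, Sports): (23, 34) - no unilateral deviation beneficial
Mixed NE: P1 plays Theater with p = 0.5965, P2 plays Theater with q = 0.4035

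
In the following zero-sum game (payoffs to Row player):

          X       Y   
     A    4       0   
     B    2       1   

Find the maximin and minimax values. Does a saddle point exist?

Maximin = 1, Minimax = 1, Saddle: True

Work:
Row minimums: [0, 1] → maximin = 1
Column maximums: [4, 1] → minimax = 1
Saddle point exists! Game value = 1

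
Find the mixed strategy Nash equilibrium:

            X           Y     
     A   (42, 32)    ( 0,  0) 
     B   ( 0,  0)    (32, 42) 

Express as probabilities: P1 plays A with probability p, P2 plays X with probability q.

p = 0.5676, q = 0.4324

Work:
Find probabilities that make opponent indifferent:
P2 chooses q to make P1 indifferent between A and B
P1 chooses p to make P2 indifferent between X and Y
Mixed NE: P1 plays (A: 0.5676, B: 0.4324), P2 plays (X: 0.4324, Y: 0.5676)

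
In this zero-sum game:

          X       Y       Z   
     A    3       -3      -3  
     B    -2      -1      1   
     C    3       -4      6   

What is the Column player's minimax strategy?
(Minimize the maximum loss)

Column should play Y, value = -1

Work:
Column player minimizes Row's maximum payoff:
Column X: max payoff to Row = 3
Column Y: max payoff to Row = -1
Column Z: max payoff to Row = 6
Minimum is -1, achieved by column Y.
Minimax strategy: Y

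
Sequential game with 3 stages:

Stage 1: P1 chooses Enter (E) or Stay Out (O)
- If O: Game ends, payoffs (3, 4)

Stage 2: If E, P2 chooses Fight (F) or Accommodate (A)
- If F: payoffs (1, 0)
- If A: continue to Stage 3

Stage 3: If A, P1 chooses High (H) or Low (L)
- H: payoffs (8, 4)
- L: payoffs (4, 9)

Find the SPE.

SPE: (E, A, H); Outcome (8, 4)

Work:
Stage 3: P1 chooses H (8 vs 4)
Stage 2: P2: F->0, A->4 (anticipating H). Choose A
Stage 1: P1: O->3, E->8 (anticipating A, H). Choose E
SPE path: E -> A -> H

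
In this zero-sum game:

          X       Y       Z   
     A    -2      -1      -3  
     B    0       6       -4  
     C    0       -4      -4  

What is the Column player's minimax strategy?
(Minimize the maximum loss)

Column should play Z, value = -3

Work:
Column player minimizes Row's maximum payoff:
Column X: max payoff to Row = 0
Column Y: max payoff to Row = 6
Column Z: max payoff to Row = -3
Minimum is -3, achieved by column Z.
Minimax strategy: Z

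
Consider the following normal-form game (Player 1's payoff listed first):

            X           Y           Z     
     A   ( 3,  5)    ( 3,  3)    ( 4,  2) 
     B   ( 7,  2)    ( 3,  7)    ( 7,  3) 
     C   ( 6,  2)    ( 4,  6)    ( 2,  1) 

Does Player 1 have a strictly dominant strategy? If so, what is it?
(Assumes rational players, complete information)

No strictly dominant strategy exists for Player 1

Work:
A strategy strictly dominates another if it gives a strictly higher payoff against every opponent action. Compare each pair of P1's strategies column-by-column:
  A vs B: [3 vs 7, 3 vs 3, 4 vs 7] → A does not strictly dominate B (column X: 3 ≤ 7)
  A vs C: [3 vs 6, 3 vs 4, 4 vs 2] → A does not strictly dominate C (column X: 3 ≤ 6)
  B vs A: [7 vs 3, 3 vs 3, 7 vs 4] → B does not strictly dominate A (column Y: 3 ≤ 3)
  B vs C: [7 vs 6, 3 vs 4, 7 vs 2] → B does not strictly dominate C (column Y: 3 ≤ 4)
  C vs A: [6 vs 3, 4 vs 3, 2 vs 4] → C does not strictly dominate A (column Z: 2 ≤ 4)
  C vs B: [6 vs 7, 4 vs 3, 2 vs 7] → C does not strictly dominate B (column X: 6 ≤ 7)
No single strategy strictly dominates all others → no strictly dominant strategy.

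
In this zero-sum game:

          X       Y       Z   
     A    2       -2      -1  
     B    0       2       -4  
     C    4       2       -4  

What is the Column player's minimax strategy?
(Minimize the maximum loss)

Column should play Z, value = -1

Work:
Column player minimizes Row's maximum payoff:
Column X: max payoff to Row = 4
Column Y: max payoff to Row = 2
Column Z: max payoff to Row = -1
Minimum is -1, achieved by column Z.
Minimax strategy: Z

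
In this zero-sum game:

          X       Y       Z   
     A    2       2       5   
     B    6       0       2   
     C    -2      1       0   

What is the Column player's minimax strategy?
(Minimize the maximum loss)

Column should play Y, value = 2

Work:
Column player minimizes Row's maximum payoff:
Column X: max payoff to Row = 6
Column Y: max payoff to Row = 2
Column Z: max payoff to Row = 5
Minimum is 2, achieved by column Y.
Minimax strategy: Y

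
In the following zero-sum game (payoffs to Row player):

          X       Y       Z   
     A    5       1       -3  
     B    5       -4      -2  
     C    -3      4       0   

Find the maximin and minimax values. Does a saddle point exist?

Maximin = -3, Minimax = 0, Saddle: False

Work:
Row minimums: [-3, -4, -3] → maximin = -3
Column maximums: [5, 4, 0] → minimax = 0
No saddle point (maximin ≠ minimax). Mixed strategy needed.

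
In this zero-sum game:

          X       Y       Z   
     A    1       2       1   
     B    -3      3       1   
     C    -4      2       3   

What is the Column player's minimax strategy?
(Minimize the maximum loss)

Column should play X, value = 1

Work:
Column player minimizes Row's maximum payoff:
Column X: max payoff to Row = 1
Column Y: max payoff to Row = 3
Column Z: max payoff to Row = 3
Minimum is 1, achieved by column X.
Minimax strategy: X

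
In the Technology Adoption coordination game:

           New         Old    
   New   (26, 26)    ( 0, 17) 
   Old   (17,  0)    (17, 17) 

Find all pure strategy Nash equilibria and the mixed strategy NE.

Pure NE: (New, New) and (Old, Old); Mixed NE: p = 0.6538, q = 0.6538

Work:
Check pure NE:
(New, New): (26, 26) - no unilateral deviation beneficial
(Old, Old): (17, 17) - no unilateral deviation beneficial
Mixed NE: P1 plays New with p = 0.6538, P2 plays New with q = 0.6538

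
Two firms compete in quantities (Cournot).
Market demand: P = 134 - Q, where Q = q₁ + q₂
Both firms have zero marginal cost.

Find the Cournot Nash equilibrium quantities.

q₁* = q₂* = 44.67; P* = 44.67

Work:
Profit: π_i = P·q_i = (a - q_i - q_j)·q_i
FOC: ∂π_i/∂q_i = a - 2q_i - q_j = 0
Reaction function: q_i = (134 - q_j)/2
Symmetry: q* = 134/3 = 44.67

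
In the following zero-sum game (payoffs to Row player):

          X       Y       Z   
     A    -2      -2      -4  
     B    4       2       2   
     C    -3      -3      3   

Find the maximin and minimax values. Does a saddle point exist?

Maximin = 2, Minimax = 2, Saddle: True

Work:
Row minimums: [-4, 2, -3] → maximin = 2
Column maximums: [4, 2, 3] → minimax = 2
Saddle point exists! Game value = 2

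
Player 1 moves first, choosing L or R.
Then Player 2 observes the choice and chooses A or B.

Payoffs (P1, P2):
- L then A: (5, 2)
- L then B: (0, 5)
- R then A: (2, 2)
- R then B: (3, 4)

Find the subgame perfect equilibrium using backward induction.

P1 plays R, P2 plays B after L and B after R; Payoff (3, 4)

Work:
Backward induction:
After L: P2 chooses B → P1 gets 0
After R: P2 chooses B → P1 gets 3
P1 chooses R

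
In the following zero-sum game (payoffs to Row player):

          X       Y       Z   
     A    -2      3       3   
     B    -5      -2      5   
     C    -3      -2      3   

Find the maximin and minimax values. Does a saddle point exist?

Maximin = -2, Minimax = -2, Saddle: True

Work:
Row minimums: [-2, -5, -3] → maximin = -2
Column maximums: [-2, 3, 5] → minimax = -2
Saddle point exists! Game value = -2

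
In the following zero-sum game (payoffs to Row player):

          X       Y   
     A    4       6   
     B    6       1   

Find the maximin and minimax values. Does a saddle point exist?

Maximin = 4, Minimax = 6, Saddle: False

Work:
Row minimums: [4, 1] → maximin = 4
Column maximums: [6, 6] → minimax = 6
No saddle point (maximin ≠ minimax). Mixed strategy needed.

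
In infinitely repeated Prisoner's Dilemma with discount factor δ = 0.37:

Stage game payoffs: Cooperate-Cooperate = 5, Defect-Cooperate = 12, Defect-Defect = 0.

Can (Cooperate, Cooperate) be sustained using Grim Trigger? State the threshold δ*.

δ* = 0.5833; since δ = 0.37 < 0.5833, cooperation cannot be sustained

Work:
For Grim Trigger:
Cooperate forever: 5/(1-δ)
Defect then punished: 12 + 0·δ/(1-δ)
Need: 5/(1-δ) ≥ 12 + 0·δ/(1-δ)
Solving: δ ≥ (T-R)/(T-P) = (12-5)/(12-0) = 0.5833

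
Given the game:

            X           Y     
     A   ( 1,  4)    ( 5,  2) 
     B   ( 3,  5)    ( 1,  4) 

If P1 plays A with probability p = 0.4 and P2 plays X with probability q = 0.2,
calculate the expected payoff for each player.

E[P1] = 2.52, E[P2] = 3.48

Work:
E[P1] = p·q·π₁(A,X) + p·(1-q)·π₁(A,Y) + (1-p)·q·π₁(B,X) + (1-p)·(1-q)·π₁(B,Y)
= 0.4·0.2·1 + 0.4·0.8·5 + 0.6·0.2·3 + 0.6·0.8·1
= 2.52

E[P2] = 3.48 (similar calculation)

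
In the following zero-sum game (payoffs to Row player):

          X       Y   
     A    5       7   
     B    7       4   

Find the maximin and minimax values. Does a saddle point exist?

Maximin = 5, Minimax = 7, Saddle: False

Work:
Row minimums: [5, 4] → maximin = 5
Column maximums: [7, 7] → minimax = 7
No saddle point (maximin ≠ minimax). Mixed strategy needed.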